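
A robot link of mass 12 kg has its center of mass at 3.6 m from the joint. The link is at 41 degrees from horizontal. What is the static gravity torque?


tau = m*g*L*cos(angle)
= 12 * 9.81 * 3.6 * cos(41 deg)
= 12 * 9.81 * 3.6 * 0.7547
= 319.8399 Nm


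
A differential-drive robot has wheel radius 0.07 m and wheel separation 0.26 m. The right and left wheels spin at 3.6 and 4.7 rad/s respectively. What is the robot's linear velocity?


vR = r*wR = 0.07*3.6 = 0.252 m/s
vL = r*wL = 0.07*4.7 = 0.329 m/s
v = (vR+vL)/2 = 0.2905 m/s
omega = (vR-vL)/L = -0.2962 rad/s
linear velocity = 0.2905 m/s


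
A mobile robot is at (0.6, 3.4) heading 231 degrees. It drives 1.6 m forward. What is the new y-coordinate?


y_new = y0 + d*sin(theta)
= 3.4 + 1.6*sin(231)
= 3.4 + -1.2434
= 2.1566


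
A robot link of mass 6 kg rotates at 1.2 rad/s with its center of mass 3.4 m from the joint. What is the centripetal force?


F = m * omega^2 * r
= 6 * 1.2^2 * 3.4
= 6 * 1.44 * 3.4
= 29.376 N


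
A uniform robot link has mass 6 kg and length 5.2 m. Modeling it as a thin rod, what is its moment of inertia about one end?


I = (1/3) * m * L^2
= (1/3) * 6 * 5.2^2
= 0.333333 * 6 * 27.04
= 54.08 kg*m^2


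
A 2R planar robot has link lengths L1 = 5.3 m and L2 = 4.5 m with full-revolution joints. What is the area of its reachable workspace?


r_max = L1 + L2 = 9.8 m
r_min = |L1 - L2| = 0.8 m
Area = pi*(r_max^2 - r_min^2)
= pi*(96.04 - 0.64)
= pi * 95.4
= 299.7079 m^2


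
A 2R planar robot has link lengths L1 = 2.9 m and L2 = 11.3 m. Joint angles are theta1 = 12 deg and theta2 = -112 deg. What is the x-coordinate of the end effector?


Convert angles to radians: theta1 = 0.2094, theta2 = -1.9548
x = L1*cos(theta1) + L2*cos(theta1+theta2)
x = 2.8366 + -1.9622
x = 0.8744


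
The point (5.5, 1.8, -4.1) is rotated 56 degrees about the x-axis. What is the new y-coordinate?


Rotation about x-axis: y' = y*cos(theta) - z*sin(theta)
= 1.8 * 0.5592 - -4.1 * 0.829
= 4.4056


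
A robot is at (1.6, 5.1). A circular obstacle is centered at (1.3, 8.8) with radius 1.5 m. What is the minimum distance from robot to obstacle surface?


center_dist = sqrt((1.6-1.3)^2 + (5.1-8.8)^2)
= sqrt(0.09 + 13.69)
= 3.7121
min_dist = center_dist - radius = 3.7121 - 1.5 = 2.2121 m


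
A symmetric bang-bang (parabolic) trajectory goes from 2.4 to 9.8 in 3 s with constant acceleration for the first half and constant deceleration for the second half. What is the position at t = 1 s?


Symmetric rest-to-rest: each phase covers (pf-p0)/2 in time T/2. 0.5*a*(T/2)^2 = (pf-p0)/2 => a = 4*(pf-p0)/T^2
a = 4*(9.8-2.4)/3^2 = 3.2889
t = 1 is in the acceleration phase (t <= T/2).
p = p0 + 0.5*a*t^2 = 2.4 + 0.5*3.2889*1^2
= 4.0444


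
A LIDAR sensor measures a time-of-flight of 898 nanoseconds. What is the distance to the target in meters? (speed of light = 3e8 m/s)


tof = 898 ns = 8.98e-07 s
dist = c * tof / 2
= 3e8 * 8.98e-07 / 2
= 134.7 m


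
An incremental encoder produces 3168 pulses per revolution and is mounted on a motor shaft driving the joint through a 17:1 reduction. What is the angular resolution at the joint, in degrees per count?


counts per rev = 3168
effective counts at joint = 3168 * 17 = 53856
resolution = 360 / 53856
= 0.0067 deg/count


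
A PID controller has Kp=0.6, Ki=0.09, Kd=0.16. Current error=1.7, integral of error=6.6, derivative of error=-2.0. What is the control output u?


u = Kp*e + Ki*int(e) + Kd*de/dt
= 0.6*1.7 + 0.09*6.6 + 0.16*(-2.0)
= 1.02 + 0.594 + -0.32
= 1.294


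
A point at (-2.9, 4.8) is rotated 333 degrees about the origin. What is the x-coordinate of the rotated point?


x' = x*cos(theta) - y*sin(theta)
cos(333 deg) = 0.891, sin(333 deg) = -0.454
x' = -2.9 * 0.891 - 4.8 * -0.454
= -2.5839 - -2.1792
= -0.4048


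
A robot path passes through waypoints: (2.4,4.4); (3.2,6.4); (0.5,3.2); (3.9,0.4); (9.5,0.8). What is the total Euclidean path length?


Segment lengths:
  seg1 = sqrt((0.8)^2 + (2.0)^2) = 2.1541
  seg2 = sqrt((-2.7)^2 + (-3.2)^2) = 4.1869
  seg3 = sqrt((3.4)^2 + (-2.8)^2) = 4.4045
  seg4 = sqrt((5.6)^2 + (0.4)^2) = 5.6143
Total = 16.3598


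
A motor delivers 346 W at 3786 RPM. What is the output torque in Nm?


omega = 3786 * 2*pi/60 = 396.469 rad/s
tau = P / omega = 346 / 396.469
= 0.8727 Nm


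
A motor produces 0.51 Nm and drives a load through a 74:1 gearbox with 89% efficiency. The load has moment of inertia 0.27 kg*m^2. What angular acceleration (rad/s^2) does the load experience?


tau_out = tau_motor * N * eta
= 0.51 * 74 * 0.89 = 33.5886 Nm
alpha = tau_out / I = 33.5886 / 0.27
= 124.4022 rad/s^2


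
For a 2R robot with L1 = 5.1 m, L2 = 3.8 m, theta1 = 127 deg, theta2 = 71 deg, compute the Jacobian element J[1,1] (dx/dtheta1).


J[1,1] = -L1*sin(t1) - L2*sin(t1+t2)
= -5.1*sin(127) - 3.8*sin(198)
= -2.8988


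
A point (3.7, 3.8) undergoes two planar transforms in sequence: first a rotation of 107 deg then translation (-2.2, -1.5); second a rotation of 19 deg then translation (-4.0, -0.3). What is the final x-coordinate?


After transform 1:
x1 = cos(107)*3.7 - sin(107)*3.8 + -2.2 = -6.9157
y1 = sin(107)*3.7 + cos(107)*3.8 + -1.5 = 0.9273
After transform 2:
x2 = cos(19)*-6.9157 - sin(19)*0.9273 + -4.0
= -10.8409


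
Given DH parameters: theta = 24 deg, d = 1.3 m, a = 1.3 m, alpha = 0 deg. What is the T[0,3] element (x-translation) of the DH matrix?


T[0,3] = a * cos(theta)
= 1.3 * cos(24 deg)
= 1.3 * 0.9135
= 1.1876


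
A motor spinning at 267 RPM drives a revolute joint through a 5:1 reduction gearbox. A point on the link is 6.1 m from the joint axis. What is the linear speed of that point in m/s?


omega_motor = 267 * 2*pi/60 = 27.9602 rad/s
omega_joint = omega_motor / 5 = 5.592 rad/s
v = omega_joint * r = 5.592 * 6.1
= 34.1114 m/s


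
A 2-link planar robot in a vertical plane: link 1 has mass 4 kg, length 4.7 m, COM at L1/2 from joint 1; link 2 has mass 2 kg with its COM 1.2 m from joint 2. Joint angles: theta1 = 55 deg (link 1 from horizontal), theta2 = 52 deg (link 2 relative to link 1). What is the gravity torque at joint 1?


Horizontal distance from joint 1 to link-1 COM:
  x_c1 = (L1/2)*cos(t1) = 2.35 * 0.5736 = 1.3479 m
Horizontal distance from joint 1 to link-2 COM:
  x_c2 = L1*cos(t1) + Lc2*cos(t1+t2)
       = 4.7*0.5736 + 1.2*-0.2924 = 2.345 m
tau1 = m1*g*x_c1 + m2*g*x_c2
     = 4*9.81*1.3479 + 2*9.81*2.345
     = 52.8918 + 46.0082
     = 98.9 Nm


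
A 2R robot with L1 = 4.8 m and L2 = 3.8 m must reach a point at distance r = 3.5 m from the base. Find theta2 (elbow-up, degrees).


cos(theta2) = (r^2 - L1^2 - L2^2) / (2*L1*L2)
cos(theta2) = (12.25 - 23.04 - 14.44) / 36.48
cos(theta2) = -0.691612
theta2 = 133.7578 degrees


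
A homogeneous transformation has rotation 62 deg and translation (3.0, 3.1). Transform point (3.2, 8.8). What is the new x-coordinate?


x' = cos(theta)*px - sin(theta)*py + tx
= 0.4695*3.2 - 0.8829*8.8 + 3.0
= -3.2676


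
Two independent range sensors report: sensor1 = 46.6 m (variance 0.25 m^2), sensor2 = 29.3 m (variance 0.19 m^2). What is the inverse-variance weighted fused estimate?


w1 = (1/var1) / (1/var1 + 1/var2)
   = 4.0 / (4.0 + 5.2632) = 0.4318
w2 = 1 - w1 = 0.5682
fused = w1*s1 + w2*s2 = 20.1227 + 16.6477
= 36.7705 m


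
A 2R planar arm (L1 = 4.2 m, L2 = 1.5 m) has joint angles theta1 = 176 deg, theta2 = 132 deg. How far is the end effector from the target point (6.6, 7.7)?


End effector via forward kinematics:
x = L1*cos(t1) + L2*cos(t1+t2) = -3.2663
y = L1*sin(t1) + L2*sin(t1+t2) = -0.889
Distance to target:
d = sqrt((6.6 - -3.2663)^2 + (7.7 - -0.889)^2)
= sqrt(97.3434 + 73.7716)
= 13.0811 m


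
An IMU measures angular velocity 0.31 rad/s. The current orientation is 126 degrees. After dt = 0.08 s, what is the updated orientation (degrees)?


delta_theta = w * dt = 0.31 * 0.08 = 0.0248 rad
= 1.4209 deg
theta_new = 126 + 1.4209 = 127.4209 deg


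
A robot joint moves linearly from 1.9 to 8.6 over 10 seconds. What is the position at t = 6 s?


s = t/T = 6/10 = 0.6
p(t) = p0 + (pf-p0)*s
= 1.9 + (8.6 - 1.9) * 0.6
= 5.92


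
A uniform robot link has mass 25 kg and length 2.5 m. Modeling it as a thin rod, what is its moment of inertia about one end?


I = (1/3) * m * L^2
= (1/3) * 25 * 2.5^2
= 0.333333 * 25 * 6.25
= 52.0833 kg*m^2


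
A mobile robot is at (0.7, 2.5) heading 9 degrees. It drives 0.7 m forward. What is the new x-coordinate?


x_new = x0 + d*cos(theta)
= 0.7 + 0.7*cos(9)
= 0.7 + 0.6914
= 1.3914


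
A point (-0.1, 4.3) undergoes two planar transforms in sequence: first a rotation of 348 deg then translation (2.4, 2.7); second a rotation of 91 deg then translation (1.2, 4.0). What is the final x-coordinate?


After transform 1:
x1 = cos(348)*-0.1 - sin(348)*4.3 + 2.4 = 3.1962
y1 = sin(348)*-0.1 + cos(348)*4.3 + 2.7 = 6.9268
After transform 2:
x2 = cos(91)*3.1962 - sin(91)*6.9268 + 1.2
= -5.7816


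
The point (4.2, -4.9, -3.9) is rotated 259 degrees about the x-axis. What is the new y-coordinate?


Rotation about x-axis: y' = y*cos(theta) - z*sin(theta)
= -4.9 * -0.1908 - -3.9 * -0.9816
= -2.8934


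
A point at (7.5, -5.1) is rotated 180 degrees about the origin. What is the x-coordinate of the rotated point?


x' = x*cos(theta) - y*sin(theta)
cos(180 deg) = -1.0, sin(180 deg) = 0.0
x' = 7.5 * -1.0 - -5.1 * 0.0
= -7.5 - -0.0
= -7.5


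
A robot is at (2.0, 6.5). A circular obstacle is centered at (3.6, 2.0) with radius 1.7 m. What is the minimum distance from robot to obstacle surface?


center_dist = sqrt((2.0-3.6)^2 + (6.5-2.0)^2)
= sqrt(2.56 + 20.25)
= 4.776
min_dist = center_dist - radius = 4.776 - 1.7 = 3.076 m


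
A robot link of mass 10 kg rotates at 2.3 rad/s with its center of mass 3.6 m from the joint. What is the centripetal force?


F = m * omega^2 * r
= 10 * 2.3^2 * 3.6
= 10 * 5.29 * 3.6
= 190.44 N


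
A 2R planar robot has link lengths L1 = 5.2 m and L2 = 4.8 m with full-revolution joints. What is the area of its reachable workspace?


r_max = L1 + L2 = 10.0 m
r_min = |L1 - L2| = 0.4 m
Area = pi*(r_max^2 - r_min^2)
= pi*(100.0 - 0.16)
= pi * 99.84
= 313.6566 m^2


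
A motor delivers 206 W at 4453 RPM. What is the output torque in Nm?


omega = 4453 * 2*pi/60 = 466.3171 rad/s
tau = P / omega = 206 / 466.3171
= 0.4418 Nm


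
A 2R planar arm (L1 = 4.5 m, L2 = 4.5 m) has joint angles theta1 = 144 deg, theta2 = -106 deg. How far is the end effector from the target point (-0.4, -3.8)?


End effector via forward kinematics:
x = L1*cos(t1) + L2*cos(t1+t2) = -0.0945
y = L1*sin(t1) + L2*sin(t1+t2) = 5.4155
Distance to target:
d = sqrt((-0.4 - -0.0945)^2 + (-3.8 - 5.4155)^2)
= sqrt(0.0933 + 84.9256)
= 9.2206 m


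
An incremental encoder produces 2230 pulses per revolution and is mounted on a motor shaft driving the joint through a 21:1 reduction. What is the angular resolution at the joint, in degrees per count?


counts per rev = 2230
effective counts at joint = 2230 * 21 = 46830
resolution = 360 / 46830
= 0.0077 deg/count


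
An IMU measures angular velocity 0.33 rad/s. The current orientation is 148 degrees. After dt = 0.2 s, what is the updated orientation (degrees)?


delta_theta = w * dt = 0.33 * 0.2 = 0.066 rad
= 3.7815 deg
theta_new = 148 + 3.7815 = 151.7815 deg


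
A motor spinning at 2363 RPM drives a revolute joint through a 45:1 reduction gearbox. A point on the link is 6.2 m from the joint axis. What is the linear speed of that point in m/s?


omega_motor = 2363 * 2*pi/60 = 247.4528 rad/s
omega_joint = omega_motor / 45 = 5.499 rad/s
v = omega_joint * r = 5.499 * 6.2
= 34.0935 m/s


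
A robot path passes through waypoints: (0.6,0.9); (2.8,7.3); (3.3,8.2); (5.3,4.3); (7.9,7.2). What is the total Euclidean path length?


Segment lengths:
  seg1 = sqrt((2.2)^2 + (6.4)^2) = 6.7676
  seg2 = sqrt((0.5)^2 + (0.9)^2) = 1.0296
  seg3 = sqrt((2.0)^2 + (-3.9)^2) = 4.3829
  seg4 = sqrt((2.6)^2 + (2.9)^2) = 3.8949
Total = 16.0749


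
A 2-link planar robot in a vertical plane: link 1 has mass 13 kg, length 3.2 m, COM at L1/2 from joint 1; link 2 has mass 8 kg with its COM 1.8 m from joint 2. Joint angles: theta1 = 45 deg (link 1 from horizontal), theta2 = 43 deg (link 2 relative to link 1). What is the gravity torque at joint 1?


Horizontal distance from joint 1 to link-1 COM:
  x_c1 = (L1/2)*cos(t1) = 1.6 * 0.7071 = 1.1314 m
Horizontal distance from joint 1 to link-2 COM:
  x_c2 = L1*cos(t1) + Lc2*cos(t1+t2)
       = 3.2*0.7071 + 1.8*0.0349 = 2.3256 m
tau1 = m1*g*x_c1 + m2*g*x_c2
     = 13*9.81*1.1314 + 8*9.81*2.3256
     = 144.2837 + 182.51
     = 326.7937 Nm


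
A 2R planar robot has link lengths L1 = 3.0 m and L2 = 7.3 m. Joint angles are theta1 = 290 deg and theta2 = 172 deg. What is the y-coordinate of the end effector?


Convert angles to radians: theta1 = 5.0615, theta2 = 3.002
y = L1*sin(theta1) + L2*sin(theta1+theta2)
y = -2.8191 + 7.1405
y = 4.3214


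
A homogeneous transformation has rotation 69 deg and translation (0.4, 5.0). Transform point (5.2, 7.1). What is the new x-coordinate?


x' = cos(theta)*px - sin(theta)*py + tx
= 0.3584*5.2 - 0.9336*7.1 + 0.4
= -4.3649


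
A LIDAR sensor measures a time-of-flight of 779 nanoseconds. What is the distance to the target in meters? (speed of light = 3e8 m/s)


tof = 779 ns = 7.79e-07 s
dist = c * tof / 2
= 3e8 * 7.79e-07 / 2
= 116.85 m


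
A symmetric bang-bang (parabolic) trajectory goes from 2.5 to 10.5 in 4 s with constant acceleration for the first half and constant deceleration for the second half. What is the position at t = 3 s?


Symmetric rest-to-rest: each phase covers (pf-p0)/2 in time T/2. 0.5*a*(T/2)^2 = (pf-p0)/2 => a = 4*(pf-p0)/T^2
a = 4*(10.5-2.5)/4^2 = 2.0
t = 3 is in the deceleration phase (t > T/2).
p = pf - 0.5*a*(T-t)^2 = 10.5 - 0.5*2.0*1^2
= 9.5


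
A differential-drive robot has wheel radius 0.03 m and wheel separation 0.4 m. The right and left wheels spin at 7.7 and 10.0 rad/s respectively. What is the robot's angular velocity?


vR = r*wR = 0.03*7.7 = 0.231 m/s
vL = r*wL = 0.03*10.0 = 0.3 m/s
v = (vR+vL)/2 = 0.2655 m/s
omega = (vR-vL)/L = -0.1725 rad/s
angular velocity = -0.1725 rad/s


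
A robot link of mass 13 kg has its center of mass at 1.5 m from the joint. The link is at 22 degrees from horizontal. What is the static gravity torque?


tau = m*g*L*cos(angle)
= 13 * 9.81 * 1.5 * cos(22 deg)
= 13 * 9.81 * 1.5 * 0.9272
= 177.3656 Nm


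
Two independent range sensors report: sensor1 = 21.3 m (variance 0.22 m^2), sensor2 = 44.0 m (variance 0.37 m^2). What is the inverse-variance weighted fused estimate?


w1 = (1/var1) / (1/var1 + 1/var2)
   = 4.5455 / (4.5455 + 2.7027) = 0.6271
w2 = 1 - w1 = 0.3729
fused = w1*s1 + w2*s2 = 13.3576 + 16.4068
= 29.7644 m


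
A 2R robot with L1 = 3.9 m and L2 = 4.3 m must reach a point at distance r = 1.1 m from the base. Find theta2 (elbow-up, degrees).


cos(theta2) = (r^2 - L1^2 - L2^2) / (2*L1*L2)
cos(theta2) = (1.21 - 15.21 - 18.49) / 33.54
cos(theta2) = -0.968694
theta2 = 165.6256 degrees


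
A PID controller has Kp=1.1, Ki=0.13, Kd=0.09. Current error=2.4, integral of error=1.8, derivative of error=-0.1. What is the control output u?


u = Kp*e + Ki*int(e) + Kd*de/dt
= 1.1*2.4 + 0.13*1.8 + 0.09*(-0.1)
= 2.64 + 0.234 + -0.009
= 2.865


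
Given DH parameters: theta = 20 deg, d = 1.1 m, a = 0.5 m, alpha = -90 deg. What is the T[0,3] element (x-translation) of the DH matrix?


T[0,3] = a * cos(theta)
= 0.5 * cos(20 deg)
= 0.5 * 0.9397
= 0.4698


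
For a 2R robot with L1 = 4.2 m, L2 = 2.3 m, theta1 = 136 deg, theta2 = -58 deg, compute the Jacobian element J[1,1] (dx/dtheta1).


J[1,1] = -L1*sin(t1) - L2*sin(t1+t2)
= -4.2*sin(136) - 2.3*sin(78)
= -5.1673


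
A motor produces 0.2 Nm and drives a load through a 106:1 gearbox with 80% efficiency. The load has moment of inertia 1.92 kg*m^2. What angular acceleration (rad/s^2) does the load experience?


tau_out = tau_motor * N * eta
= 0.2 * 106 * 0.8 = 16.96 Nm
alpha = tau_out / I = 16.96 / 1.92
= 8.8333 rad/s^2


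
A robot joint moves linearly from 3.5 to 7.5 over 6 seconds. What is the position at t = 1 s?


s = t/T = 1/6 = 0.1667
p(t) = p0 + (pf-p0)*s
= 3.5 + (7.5 - 3.5) * 0.1667
= 4.1667


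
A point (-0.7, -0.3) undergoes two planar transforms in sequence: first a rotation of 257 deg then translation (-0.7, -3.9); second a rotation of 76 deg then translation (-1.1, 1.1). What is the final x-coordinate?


After transform 1:
x1 = cos(257)*-0.7 - sin(257)*-0.3 + -0.7 = -0.8348
y1 = sin(257)*-0.7 + cos(257)*-0.3 + -3.9 = -3.1505
After transform 2:
x2 = cos(76)*-0.8348 - sin(76)*-3.1505 + -1.1
= 1.7549


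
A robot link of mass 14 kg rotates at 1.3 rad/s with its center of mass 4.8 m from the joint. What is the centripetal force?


F = m * omega^2 * r
= 14 * 1.3^2 * 4.8
= 14 * 1.69 * 4.8
= 113.568 N


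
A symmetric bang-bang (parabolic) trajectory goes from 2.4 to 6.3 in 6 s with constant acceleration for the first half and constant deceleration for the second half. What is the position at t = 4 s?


Symmetric rest-to-rest: each phase covers (pf-p0)/2 in time T/2. 0.5*a*(T/2)^2 = (pf-p0)/2 => a = 4*(pf-p0)/T^2
a = 4*(6.3-2.4)/6^2 = 0.4333
t = 4 is in the deceleration phase (t > T/2).
p = pf - 0.5*a*(T-t)^2 = 6.3 - 0.5*0.4333*2^2
= 5.4333


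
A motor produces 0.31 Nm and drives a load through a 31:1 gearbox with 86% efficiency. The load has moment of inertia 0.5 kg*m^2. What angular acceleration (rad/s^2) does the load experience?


tau_out = tau_motor * N * eta
= 0.31 * 31 * 0.86 = 8.2646 Nm
alpha = tau_out / I = 8.2646 / 0.5
= 16.5292 rad/s^2


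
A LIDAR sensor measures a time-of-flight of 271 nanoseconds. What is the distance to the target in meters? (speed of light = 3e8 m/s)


tof = 271 ns = 2.71e-07 s
dist = c * tof / 2
= 3e8 * 2.71e-07 / 2
= 40.65 m


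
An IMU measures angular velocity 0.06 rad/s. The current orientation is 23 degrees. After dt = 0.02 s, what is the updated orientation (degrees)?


delta_theta = w * dt = 0.06 * 0.02 = 0.0012 rad
= 0.0688 deg
theta_new = 23 + 0.0688 = 23.0688 deg


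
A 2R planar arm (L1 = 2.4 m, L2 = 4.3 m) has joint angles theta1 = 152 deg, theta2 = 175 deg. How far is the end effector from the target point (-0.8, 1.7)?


End effector via forward kinematics:
x = L1*cos(t1) + L2*cos(t1+t2) = 1.4872
y = L1*sin(t1) + L2*sin(t1+t2) = -1.2152
Distance to target:
d = sqrt((-0.8 - 1.4872)^2 + (1.7 - -1.2152)^2)
= sqrt(5.2313 + 8.4985)
= 3.7054 m


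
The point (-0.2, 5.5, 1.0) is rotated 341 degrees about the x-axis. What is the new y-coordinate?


Rotation about x-axis: y' = y*cos(theta) - z*sin(theta)
= 5.5 * 0.9455 - 1.0 * -0.3256
= 5.5259


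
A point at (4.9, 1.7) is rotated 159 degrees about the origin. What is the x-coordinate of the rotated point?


x' = x*cos(theta) - y*sin(theta)
cos(159 deg) = -0.9336, sin(159 deg) = 0.3584
x' = 4.9 * -0.9336 - 1.7 * 0.3584
= -4.5745 - 0.6092
= -5.1838


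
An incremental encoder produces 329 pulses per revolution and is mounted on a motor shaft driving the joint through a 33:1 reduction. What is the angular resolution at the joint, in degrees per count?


counts per rev = 329
effective counts at joint = 329 * 33 = 10857
resolution = 360 / 10857
= 0.0332 deg/count


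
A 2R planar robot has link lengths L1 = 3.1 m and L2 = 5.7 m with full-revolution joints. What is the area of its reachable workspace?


r_max = L1 + L2 = 8.8 m
r_min = |L1 - L2| = 2.6 m
Area = pi*(r_max^2 - r_min^2)
= pi*(77.44 - 6.76)
= pi * 70.68
= 222.0478 m^2


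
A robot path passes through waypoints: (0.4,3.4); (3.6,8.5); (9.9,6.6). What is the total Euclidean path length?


Segment lengths:
  seg1 = sqrt((3.2)^2 + (5.1)^2) = 6.0208
  seg2 = sqrt((6.3)^2 + (-1.9)^2) = 6.5803
Total = 12.6011


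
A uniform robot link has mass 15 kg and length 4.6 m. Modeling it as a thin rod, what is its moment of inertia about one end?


I = (1/3) * m * L^2
= (1/3) * 15 * 4.6^2
= 0.333333 * 15 * 21.16
= 105.8 kg*m^2


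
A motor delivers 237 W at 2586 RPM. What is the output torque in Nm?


omega = 2586 * 2*pi/60 = 270.8053 rad/s
tau = P / omega = 237 / 270.8053
= 0.8752 Nm


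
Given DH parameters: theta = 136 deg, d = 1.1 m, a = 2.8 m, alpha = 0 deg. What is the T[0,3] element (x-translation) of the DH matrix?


T[0,3] = a * cos(theta)
= 2.8 * cos(136 deg)
= 2.8 * -0.7193
= -2.0142


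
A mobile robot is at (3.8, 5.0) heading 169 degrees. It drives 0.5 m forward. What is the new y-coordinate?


y_new = y0 + d*sin(theta)
= 5.0 + 0.5*sin(169)
= 5.0 + 0.0954
= 5.0954


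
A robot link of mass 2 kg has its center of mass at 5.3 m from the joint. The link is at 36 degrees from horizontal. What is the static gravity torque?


tau = m*g*L*cos(angle)
= 2 * 9.81 * 5.3 * cos(36 deg)
= 2 * 9.81 * 5.3 * 0.809
= 84.1264 Nm


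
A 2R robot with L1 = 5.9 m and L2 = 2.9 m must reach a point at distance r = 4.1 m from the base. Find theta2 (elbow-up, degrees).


cos(theta2) = (r^2 - L1^2 - L2^2) / (2*L1*L2)
cos(theta2) = (16.81 - 34.81 - 8.41) / 34.22
cos(theta2) = -0.771771
theta2 = 140.5132 degrees


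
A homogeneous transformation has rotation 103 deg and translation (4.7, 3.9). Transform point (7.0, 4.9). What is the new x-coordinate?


x' = cos(theta)*px - sin(theta)*py + tx
= -0.225*7.0 - 0.9744*4.9 + 4.7
= -1.6491


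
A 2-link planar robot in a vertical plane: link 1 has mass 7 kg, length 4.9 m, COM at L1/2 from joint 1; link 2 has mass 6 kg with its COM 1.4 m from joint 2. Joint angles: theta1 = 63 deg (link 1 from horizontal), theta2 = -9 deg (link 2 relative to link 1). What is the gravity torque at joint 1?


Horizontal distance from joint 1 to link-1 COM:
  x_c1 = (L1/2)*cos(t1) = 2.45 * 0.454 = 1.1123 m
Horizontal distance from joint 1 to link-2 COM:
  x_c2 = L1*cos(t1) + Lc2*cos(t1+t2)
       = 4.9*0.454 + 1.4*0.5878 = 3.0475 m
tau1 = m1*g*x_c1 + m2*g*x_c2
     = 7*9.81*1.1123 + 6*9.81*3.0475
     = 76.38 + 179.3731
     = 255.7531 Nm


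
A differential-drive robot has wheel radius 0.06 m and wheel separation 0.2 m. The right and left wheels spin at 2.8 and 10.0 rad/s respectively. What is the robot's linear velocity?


vR = r*wR = 0.06*2.8 = 0.168 m/s
vL = r*wL = 0.06*10.0 = 0.6 m/s
v = (vR+vL)/2 = 0.384 m/s
omega = (vR-vL)/L = -2.16 rad/s
linear velocity = 0.384 m/s


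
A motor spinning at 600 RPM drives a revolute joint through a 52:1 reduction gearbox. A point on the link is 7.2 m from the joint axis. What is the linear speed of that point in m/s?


omega_motor = 600 * 2*pi/60 = 62.8319 rad/s
omega_joint = omega_motor / 52 = 1.2083 rad/s
v = omega_joint * r = 1.2083 * 7.2
= 8.6998 m/s


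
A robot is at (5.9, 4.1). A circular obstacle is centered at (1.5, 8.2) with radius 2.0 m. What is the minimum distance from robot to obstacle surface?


center_dist = sqrt((5.9-1.5)^2 + (4.1-8.2)^2)
= sqrt(19.36 + 16.81)
= 6.0141
min_dist = center_dist - radius = 6.0141 - 2.0 = 4.0141 m


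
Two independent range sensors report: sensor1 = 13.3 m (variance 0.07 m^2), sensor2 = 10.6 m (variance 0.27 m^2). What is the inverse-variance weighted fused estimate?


w1 = (1/var1) / (1/var1 + 1/var2)
   = 14.2857 / (14.2857 + 3.7037) = 0.7941
w2 = 1 - w1 = 0.2059
fused = w1*s1 + w2*s2 = 10.5618 + 2.1824
= 12.7441 m


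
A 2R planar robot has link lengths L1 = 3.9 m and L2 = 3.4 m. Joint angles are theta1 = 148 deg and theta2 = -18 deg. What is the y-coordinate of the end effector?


Convert angles to radians: theta1 = 2.5831, theta2 = -0.3142
y = L1*sin(theta1) + L2*sin(theta1+theta2)
y = 2.0667 + 2.6046
y = 4.6712


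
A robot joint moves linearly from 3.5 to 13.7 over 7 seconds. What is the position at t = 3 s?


s = t/T = 3/7 = 0.4286
p(t) = p0 + (pf-p0)*s
= 3.5 + (13.7 - 3.5) * 0.4286
= 7.8714


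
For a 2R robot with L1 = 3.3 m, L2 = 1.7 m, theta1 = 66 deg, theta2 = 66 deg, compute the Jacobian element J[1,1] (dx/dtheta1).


J[1,1] = -L1*sin(t1) - L2*sin(t1+t2)
= -3.3*sin(66) - 1.7*sin(132)
= -4.278


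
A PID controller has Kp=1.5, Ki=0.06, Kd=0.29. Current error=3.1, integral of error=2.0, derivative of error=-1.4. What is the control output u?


u = Kp*e + Ki*int(e) + Kd*de/dt
= 1.5*3.1 + 0.06*2.0 + 0.29*(-1.4)
= 4.65 + 0.12 + -0.406
= 4.364


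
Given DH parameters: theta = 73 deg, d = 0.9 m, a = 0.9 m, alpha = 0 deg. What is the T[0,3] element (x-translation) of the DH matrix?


T[0,3] = a * cos(theta)
= 0.9 * cos(73 deg)
= 0.9 * 0.2924
= 0.2631


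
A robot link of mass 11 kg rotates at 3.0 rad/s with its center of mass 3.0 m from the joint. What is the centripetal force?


F = m * omega^2 * r
= 11 * 3.0^2 * 3.0
= 11 * 9.0 * 3.0
= 297.0 N


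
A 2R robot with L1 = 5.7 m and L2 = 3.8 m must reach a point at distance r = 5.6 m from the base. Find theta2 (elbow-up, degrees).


cos(theta2) = (r^2 - L1^2 - L2^2) / (2*L1*L2)
cos(theta2) = (31.36 - 32.49 - 14.44) / 43.32
cos(theta2) = -0.359418
theta2 = 111.0645 degrees


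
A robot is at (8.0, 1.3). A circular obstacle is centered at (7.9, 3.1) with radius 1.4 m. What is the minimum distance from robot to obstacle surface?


center_dist = sqrt((8.0-7.9)^2 + (1.3-3.1)^2)
= sqrt(0.01 + 3.24)
= 1.8028
min_dist = center_dist - radius = 1.8028 - 1.4 = 0.4028 m


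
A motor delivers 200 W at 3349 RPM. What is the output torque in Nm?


omega = 3349 * 2*pi/60 = 350.7065 rad/s
tau = P / omega = 200 / 350.7065
= 0.5703 Nm


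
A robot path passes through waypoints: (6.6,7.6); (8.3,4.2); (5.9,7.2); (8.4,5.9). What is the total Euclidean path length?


Segment lengths:
  seg1 = sqrt((1.7)^2 + (-3.4)^2) = 3.8013
  seg2 = sqrt((-2.4)^2 + (3.0)^2) = 3.8419
  seg3 = sqrt((2.5)^2 + (-1.3)^2) = 2.8178
Total = 10.461


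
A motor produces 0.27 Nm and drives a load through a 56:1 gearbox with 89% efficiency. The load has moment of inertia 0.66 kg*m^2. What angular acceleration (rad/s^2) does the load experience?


tau_out = tau_motor * N * eta
= 0.27 * 56 * 0.89 = 13.4568 Nm
alpha = tau_out / I = 13.4568 / 0.66
= 20.3891 rad/s^2


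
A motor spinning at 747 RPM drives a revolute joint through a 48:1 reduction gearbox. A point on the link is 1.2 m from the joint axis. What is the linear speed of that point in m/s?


omega_motor = 747 * 2*pi/60 = 78.2257 rad/s
omega_joint = omega_motor / 48 = 1.6297 rad/s
v = omega_joint * r = 1.6297 * 1.2
= 1.9556 m/s


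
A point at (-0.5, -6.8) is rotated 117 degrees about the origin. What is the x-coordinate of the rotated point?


x' = x*cos(theta) - y*sin(theta)
cos(117 deg) = -0.454, sin(117 deg) = 0.891
x' = -0.5 * -0.454 - -6.8 * 0.891
= 0.227 - -6.0588
= 6.2858


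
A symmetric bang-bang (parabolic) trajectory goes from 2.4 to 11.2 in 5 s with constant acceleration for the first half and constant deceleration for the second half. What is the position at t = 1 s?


Symmetric rest-to-rest: each phase covers (pf-p0)/2 in time T/2. 0.5*a*(T/2)^2 = (pf-p0)/2 => a = 4*(pf-p0)/T^2
a = 4*(11.2-2.4)/5^2 = 1.408
t = 1 is in the acceleration phase (t <= T/2).
p = p0 + 0.5*a*t^2 = 2.4 + 0.5*1.408*1^2
= 3.104


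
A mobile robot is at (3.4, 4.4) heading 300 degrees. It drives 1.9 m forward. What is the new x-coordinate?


x_new = x0 + d*cos(theta)
= 3.4 + 1.9*cos(300)
= 3.4 + 0.95
= 4.35


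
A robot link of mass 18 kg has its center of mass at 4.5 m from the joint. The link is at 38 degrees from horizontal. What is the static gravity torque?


tau = m*g*L*cos(angle)
= 18 * 9.81 * 4.5 * cos(38 deg)
= 18 * 9.81 * 4.5 * 0.788
= 626.1612 Nm


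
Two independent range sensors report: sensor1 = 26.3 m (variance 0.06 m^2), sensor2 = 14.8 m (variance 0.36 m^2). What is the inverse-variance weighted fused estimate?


w1 = (1/var1) / (1/var1 + 1/var2)
   = 16.6667 / (16.6667 + 2.7778) = 0.8571
w2 = 1 - w1 = 0.1429
fused = w1*s1 + w2*s2 = 22.5429 + 2.1143
= 24.6571 m


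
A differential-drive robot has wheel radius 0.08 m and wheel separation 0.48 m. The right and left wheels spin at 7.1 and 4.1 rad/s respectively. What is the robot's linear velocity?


vR = r*wR = 0.08*7.1 = 0.568 m/s
vL = r*wL = 0.08*4.1 = 0.328 m/s
v = (vR+vL)/2 = 0.448 m/s
omega = (vR-vL)/L = 0.5 rad/s
linear velocity = 0.448 m/s


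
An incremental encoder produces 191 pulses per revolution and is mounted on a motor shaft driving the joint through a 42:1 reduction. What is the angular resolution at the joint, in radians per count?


counts per rev = 191
effective counts at joint = 191 * 42 = 8022
resolution = 2*pi / 8022
= 7.8324e-04 rad/count


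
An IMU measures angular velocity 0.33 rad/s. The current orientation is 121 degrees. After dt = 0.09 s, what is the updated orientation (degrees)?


delta_theta = w * dt = 0.33 * 0.09 = 0.0297 rad
= 1.7017 deg
theta_new = 121 + 1.7017 = 122.7017 deg


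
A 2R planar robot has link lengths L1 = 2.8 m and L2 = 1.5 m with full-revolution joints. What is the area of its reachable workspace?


r_max = L1 + L2 = 4.3 m
r_min = |L1 - L2| = 1.3 m
Area = pi*(r_max^2 - r_min^2)
= pi*(18.49 - 1.69)
= pi * 16.8
= 52.7788 m^2


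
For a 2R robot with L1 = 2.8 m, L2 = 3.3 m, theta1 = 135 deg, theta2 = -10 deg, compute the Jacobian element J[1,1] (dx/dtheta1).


J[1,1] = -L1*sin(t1) - L2*sin(t1+t2)
= -2.8*sin(135) - 3.3*sin(125)
= -4.6831


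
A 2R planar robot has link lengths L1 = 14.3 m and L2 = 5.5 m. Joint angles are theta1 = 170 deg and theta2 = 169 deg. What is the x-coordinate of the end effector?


Convert angles to radians: theta1 = 2.9671, theta2 = 2.9496
x = L1*cos(theta1) + L2*cos(theta1+theta2)
x = -14.0828 + 5.1347
x = -8.9481


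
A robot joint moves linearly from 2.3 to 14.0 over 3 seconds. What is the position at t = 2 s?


s = t/T = 2/3 = 0.6667
p(t) = p0 + (pf-p0)*s
= 2.3 + (14.0 - 2.3) * 0.6667
= 10.1


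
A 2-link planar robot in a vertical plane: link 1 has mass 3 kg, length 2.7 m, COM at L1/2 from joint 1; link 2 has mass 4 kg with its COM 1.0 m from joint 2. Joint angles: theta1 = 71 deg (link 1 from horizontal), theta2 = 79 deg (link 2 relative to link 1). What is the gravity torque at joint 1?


Horizontal distance from joint 1 to link-1 COM:
  x_c1 = (L1/2)*cos(t1) = 1.35 * 0.3256 = 0.4395 m
Horizontal distance from joint 1 to link-2 COM:
  x_c2 = L1*cos(t1) + Lc2*cos(t1+t2)
       = 2.7*0.3256 + 1.0*-0.866 = 0.013 m
tau1 = m1*g*x_c1 + m2*g*x_c2
     = 3*9.81*0.4395 + 4*9.81*0.013
     = 12.935 + 0.5105
     = 13.4454 Nm


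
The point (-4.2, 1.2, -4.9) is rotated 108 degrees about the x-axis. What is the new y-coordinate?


Rotation about x-axis: y' = y*cos(theta) - z*sin(theta)
= 1.2 * -0.309 - -4.9 * 0.9511
= 4.2894


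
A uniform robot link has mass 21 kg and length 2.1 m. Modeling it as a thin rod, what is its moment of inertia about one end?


I = (1/3) * m * L^2
= (1/3) * 21 * 2.1^2
= 0.333333 * 21 * 4.41
= 30.87 kg*m^2


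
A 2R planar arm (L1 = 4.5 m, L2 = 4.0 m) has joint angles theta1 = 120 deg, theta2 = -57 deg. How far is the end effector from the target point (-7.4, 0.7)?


End effector via forward kinematics:
x = L1*cos(t1) + L2*cos(t1+t2) = -0.434
y = L1*sin(t1) + L2*sin(t1+t2) = 7.4611
Distance to target:
d = sqrt((-7.4 - -0.434)^2 + (0.7 - 7.4611)^2)
= sqrt(48.5246 + 45.713)
= 9.7076 m


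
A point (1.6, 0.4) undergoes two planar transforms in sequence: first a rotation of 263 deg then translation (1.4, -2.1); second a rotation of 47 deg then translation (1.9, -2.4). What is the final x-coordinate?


After transform 1:
x1 = cos(263)*1.6 - sin(263)*0.4 + 1.4 = 1.602
y1 = sin(263)*1.6 + cos(263)*0.4 + -2.1 = -3.7368
After transform 2:
x2 = cos(47)*1.602 - sin(47)*-3.7368 + 1.9
= 5.7255


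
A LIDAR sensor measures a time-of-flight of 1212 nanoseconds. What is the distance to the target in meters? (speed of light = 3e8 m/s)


tof = 1212 ns = 1.212e-06 s
dist = c * tof / 2
= 3e8 * 1.212e-06 / 2
= 181.8 m


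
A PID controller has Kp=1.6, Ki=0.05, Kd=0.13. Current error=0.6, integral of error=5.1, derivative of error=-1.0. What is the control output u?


u = Kp*e + Ki*int(e) + Kd*de/dt
= 1.6*0.6 + 0.05*5.1 + 0.13*(-1.0)
= 0.96 + 0.255 + -0.13
= 1.085


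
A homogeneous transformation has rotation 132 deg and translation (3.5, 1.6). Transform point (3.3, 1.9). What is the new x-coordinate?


x' = cos(theta)*px - sin(theta)*py + tx
= -0.6691*3.3 - 0.7431*1.9 + 3.5
= -0.1201


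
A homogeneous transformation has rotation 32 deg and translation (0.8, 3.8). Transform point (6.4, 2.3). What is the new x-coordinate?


x' = cos(theta)*px - sin(theta)*py + tx
= 0.848*6.4 - 0.5299*2.3 + 0.8
= 5.0087


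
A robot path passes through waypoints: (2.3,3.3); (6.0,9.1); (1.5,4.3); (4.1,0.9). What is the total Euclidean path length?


Segment lengths:
  seg1 = sqrt((3.7)^2 + (5.8)^2) = 6.8797
  seg2 = sqrt((-4.5)^2 + (-4.8)^2) = 6.5795
  seg3 = sqrt((2.6)^2 + (-3.4)^2) = 4.2802
Total = 17.7394


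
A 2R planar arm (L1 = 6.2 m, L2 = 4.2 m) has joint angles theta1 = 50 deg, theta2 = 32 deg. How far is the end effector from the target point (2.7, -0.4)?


End effector via forward kinematics:
x = L1*cos(t1) + L2*cos(t1+t2) = 4.5698
y = L1*sin(t1) + L2*sin(t1+t2) = 8.9086
Distance to target:
d = sqrt((2.7 - 4.5698)^2 + (-0.4 - 8.9086)^2)
= sqrt(3.4962 + 86.6501)
= 9.4945 m


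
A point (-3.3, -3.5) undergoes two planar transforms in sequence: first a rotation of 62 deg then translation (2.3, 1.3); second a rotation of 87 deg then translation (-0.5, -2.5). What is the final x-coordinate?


After transform 1:
x1 = cos(62)*-3.3 - sin(62)*-3.5 + 2.3 = 3.8411
y1 = sin(62)*-3.3 + cos(62)*-3.5 + 1.3 = -3.2569
After transform 2:
x2 = cos(87)*3.8411 - sin(87)*-3.2569 + -0.5
= 2.9534


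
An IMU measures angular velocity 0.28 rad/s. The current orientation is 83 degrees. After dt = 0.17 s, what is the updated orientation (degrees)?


delta_theta = w * dt = 0.28 * 0.17 = 0.0476 rad
= 2.7273 deg
theta_new = 83 + 2.7273 = 85.7273 deg


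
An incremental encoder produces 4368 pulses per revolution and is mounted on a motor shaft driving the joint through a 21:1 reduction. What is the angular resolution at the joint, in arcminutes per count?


counts per rev = 4368
effective counts at joint = 4368 * 21 = 91728
resolution = 360*60 / 91728
= 0.2355 arcmin/count


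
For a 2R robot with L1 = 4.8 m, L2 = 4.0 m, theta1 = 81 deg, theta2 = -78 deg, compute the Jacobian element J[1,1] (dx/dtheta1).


J[1,1] = -L1*sin(t1) - L2*sin(t1+t2)
= -4.8*sin(81) - 4.0*sin(3)
= -4.9502


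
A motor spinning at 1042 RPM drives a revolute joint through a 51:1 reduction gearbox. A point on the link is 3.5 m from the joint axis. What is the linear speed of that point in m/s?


omega_motor = 1042 * 2*pi/60 = 109.118 rad/s
omega_joint = omega_motor / 51 = 2.1396 rad/s
v = omega_joint * r = 2.1396 * 3.5
= 7.4885 m/s


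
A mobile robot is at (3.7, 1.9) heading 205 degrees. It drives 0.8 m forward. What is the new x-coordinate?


x_new = x0 + d*cos(theta)
= 3.7 + 0.8*cos(205)
= 3.7 + -0.725
= 2.975


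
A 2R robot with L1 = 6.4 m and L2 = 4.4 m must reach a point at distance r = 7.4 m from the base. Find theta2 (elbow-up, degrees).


cos(theta2) = (r^2 - L1^2 - L2^2) / (2*L1*L2)
cos(theta2) = (54.76 - 40.96 - 19.36) / 56.32
cos(theta2) = -0.098722
theta2 = 95.6656 degrees


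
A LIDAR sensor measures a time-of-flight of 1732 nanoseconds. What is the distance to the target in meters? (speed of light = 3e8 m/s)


tof = 1732 ns = 1.732e-06 s
dist = c * tof / 2
= 3e8 * 1.732e-06 / 2
= 259.8 m


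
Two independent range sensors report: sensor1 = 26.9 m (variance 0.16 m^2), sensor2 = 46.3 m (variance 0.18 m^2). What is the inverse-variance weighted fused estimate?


w1 = (1/var1) / (1/var1 + 1/var2)
   = 6.25 / (6.25 + 5.5556) = 0.5294
w2 = 1 - w1 = 0.4706
fused = w1*s1 + w2*s2 = 14.2412 + 21.7882
= 36.0294 m


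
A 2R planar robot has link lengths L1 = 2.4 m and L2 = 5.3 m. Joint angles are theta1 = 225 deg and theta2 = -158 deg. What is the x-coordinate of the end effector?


Convert angles to radians: theta1 = 3.927, theta2 = -2.7576
x = L1*cos(theta1) + L2*cos(theta1+theta2)
x = -1.6971 + 2.0709
x = 0.3738


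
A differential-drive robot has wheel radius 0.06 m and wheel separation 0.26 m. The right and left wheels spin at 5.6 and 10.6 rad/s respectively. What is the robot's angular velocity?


vR = r*wR = 0.06*5.6 = 0.336 m/s
vL = r*wL = 0.06*10.6 = 0.636 m/s
v = (vR+vL)/2 = 0.486 m/s
omega = (vR-vL)/L = -1.1538 rad/s
angular velocity = -1.1538 rad/s


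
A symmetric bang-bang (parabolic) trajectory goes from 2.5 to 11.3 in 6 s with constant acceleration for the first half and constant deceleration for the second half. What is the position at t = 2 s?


Symmetric rest-to-rest: each phase covers (pf-p0)/2 in time T/2. 0.5*a*(T/2)^2 = (pf-p0)/2 => a = 4*(pf-p0)/T^2
a = 4*(11.3-2.5)/6^2 = 0.9778
t = 2 is in the acceleration phase (t <= T/2).
p = p0 + 0.5*a*t^2 = 2.5 + 0.5*0.9778*2^2
= 4.4556


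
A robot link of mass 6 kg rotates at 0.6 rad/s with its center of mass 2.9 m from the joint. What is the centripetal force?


F = m * omega^2 * r
= 6 * 0.6^2 * 2.9
= 6 * 0.36 * 2.9
= 6.264 N


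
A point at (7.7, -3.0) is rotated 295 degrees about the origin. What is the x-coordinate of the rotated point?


x' = x*cos(theta) - y*sin(theta)
cos(295 deg) = 0.4226, sin(295 deg) = -0.9063
x' = 7.7 * 0.4226 - -3.0 * -0.9063
= 3.2542 - 2.7189
= 0.5352


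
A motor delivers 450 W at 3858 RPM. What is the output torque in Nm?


omega = 3858 * 2*pi/60 = 404.0088 rad/s
tau = P / omega = 450 / 404.0088
= 1.1138 Nm


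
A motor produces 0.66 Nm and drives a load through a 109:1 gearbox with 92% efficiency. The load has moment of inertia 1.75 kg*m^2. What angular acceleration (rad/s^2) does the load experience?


tau_out = tau_motor * N * eta
= 0.66 * 109 * 0.92 = 66.1848 Nm
alpha = tau_out / I = 66.1848 / 1.75
= 37.8199 rad/s^2


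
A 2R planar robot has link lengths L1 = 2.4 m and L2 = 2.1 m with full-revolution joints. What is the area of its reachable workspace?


r_max = L1 + L2 = 4.5 m
r_min = |L1 - L2| = 0.3 m
Area = pi*(r_max^2 - r_min^2)
= pi*(20.25 - 0.09)
= pi * 20.16
= 63.3345 m^2


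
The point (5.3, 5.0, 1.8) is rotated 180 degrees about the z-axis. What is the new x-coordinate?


Rotation about z-axis: x' = x*cos(theta) - y*sin(theta)
= 5.3 * -1.0 - 5.0 * 0.0
= -5.3


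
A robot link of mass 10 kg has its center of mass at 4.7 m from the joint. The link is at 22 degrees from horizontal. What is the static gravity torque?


tau = m*g*L*cos(angle)
= 10 * 9.81 * 4.7 * cos(22 deg)
= 10 * 9.81 * 4.7 * 0.9272
= 427.4967 Nm


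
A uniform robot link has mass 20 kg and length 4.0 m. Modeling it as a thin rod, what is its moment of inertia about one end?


I = (1/3) * m * L^2
= (1/3) * 20 * 4.0^2
= 0.333333 * 20 * 16.0
= 106.6667 kg*m^2


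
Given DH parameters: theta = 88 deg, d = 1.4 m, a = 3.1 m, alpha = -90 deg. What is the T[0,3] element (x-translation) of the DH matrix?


T[0,3] = a * cos(theta)
= 3.1 * cos(88 deg)
= 3.1 * 0.0349
= 0.1082


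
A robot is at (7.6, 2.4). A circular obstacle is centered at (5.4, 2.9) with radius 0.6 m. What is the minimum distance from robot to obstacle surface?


center_dist = sqrt((7.6-5.4)^2 + (2.4-2.9)^2)
= sqrt(4.84 + 0.25)
= 2.2561
min_dist = center_dist - radius = 2.2561 - 0.6 = 1.6561 m


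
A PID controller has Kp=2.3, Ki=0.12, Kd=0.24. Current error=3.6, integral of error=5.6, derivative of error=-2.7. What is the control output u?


u = Kp*e + Ki*int(e) + Kd*de/dt
= 2.3*3.6 + 0.12*5.6 + 0.24*(-2.7)
= 8.28 + 0.672 + -0.648
= 8.304


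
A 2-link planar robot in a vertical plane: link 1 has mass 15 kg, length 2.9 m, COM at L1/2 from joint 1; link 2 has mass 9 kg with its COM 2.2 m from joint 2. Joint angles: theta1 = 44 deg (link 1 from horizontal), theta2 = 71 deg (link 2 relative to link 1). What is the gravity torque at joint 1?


Horizontal distance from joint 1 to link-1 COM:
  x_c1 = (L1/2)*cos(t1) = 1.45 * 0.7193 = 1.043 m
Horizontal distance from joint 1 to link-2 COM:
  x_c2 = L1*cos(t1) + Lc2*cos(t1+t2)
       = 2.9*0.7193 + 2.2*-0.4226 = 1.1563 m
tau1 = m1*g*x_c1 + m2*g*x_c2
     = 15*9.81*1.043 + 9*9.81*1.1563
     = 153.4837 + 102.092
     = 255.5757 Nm
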